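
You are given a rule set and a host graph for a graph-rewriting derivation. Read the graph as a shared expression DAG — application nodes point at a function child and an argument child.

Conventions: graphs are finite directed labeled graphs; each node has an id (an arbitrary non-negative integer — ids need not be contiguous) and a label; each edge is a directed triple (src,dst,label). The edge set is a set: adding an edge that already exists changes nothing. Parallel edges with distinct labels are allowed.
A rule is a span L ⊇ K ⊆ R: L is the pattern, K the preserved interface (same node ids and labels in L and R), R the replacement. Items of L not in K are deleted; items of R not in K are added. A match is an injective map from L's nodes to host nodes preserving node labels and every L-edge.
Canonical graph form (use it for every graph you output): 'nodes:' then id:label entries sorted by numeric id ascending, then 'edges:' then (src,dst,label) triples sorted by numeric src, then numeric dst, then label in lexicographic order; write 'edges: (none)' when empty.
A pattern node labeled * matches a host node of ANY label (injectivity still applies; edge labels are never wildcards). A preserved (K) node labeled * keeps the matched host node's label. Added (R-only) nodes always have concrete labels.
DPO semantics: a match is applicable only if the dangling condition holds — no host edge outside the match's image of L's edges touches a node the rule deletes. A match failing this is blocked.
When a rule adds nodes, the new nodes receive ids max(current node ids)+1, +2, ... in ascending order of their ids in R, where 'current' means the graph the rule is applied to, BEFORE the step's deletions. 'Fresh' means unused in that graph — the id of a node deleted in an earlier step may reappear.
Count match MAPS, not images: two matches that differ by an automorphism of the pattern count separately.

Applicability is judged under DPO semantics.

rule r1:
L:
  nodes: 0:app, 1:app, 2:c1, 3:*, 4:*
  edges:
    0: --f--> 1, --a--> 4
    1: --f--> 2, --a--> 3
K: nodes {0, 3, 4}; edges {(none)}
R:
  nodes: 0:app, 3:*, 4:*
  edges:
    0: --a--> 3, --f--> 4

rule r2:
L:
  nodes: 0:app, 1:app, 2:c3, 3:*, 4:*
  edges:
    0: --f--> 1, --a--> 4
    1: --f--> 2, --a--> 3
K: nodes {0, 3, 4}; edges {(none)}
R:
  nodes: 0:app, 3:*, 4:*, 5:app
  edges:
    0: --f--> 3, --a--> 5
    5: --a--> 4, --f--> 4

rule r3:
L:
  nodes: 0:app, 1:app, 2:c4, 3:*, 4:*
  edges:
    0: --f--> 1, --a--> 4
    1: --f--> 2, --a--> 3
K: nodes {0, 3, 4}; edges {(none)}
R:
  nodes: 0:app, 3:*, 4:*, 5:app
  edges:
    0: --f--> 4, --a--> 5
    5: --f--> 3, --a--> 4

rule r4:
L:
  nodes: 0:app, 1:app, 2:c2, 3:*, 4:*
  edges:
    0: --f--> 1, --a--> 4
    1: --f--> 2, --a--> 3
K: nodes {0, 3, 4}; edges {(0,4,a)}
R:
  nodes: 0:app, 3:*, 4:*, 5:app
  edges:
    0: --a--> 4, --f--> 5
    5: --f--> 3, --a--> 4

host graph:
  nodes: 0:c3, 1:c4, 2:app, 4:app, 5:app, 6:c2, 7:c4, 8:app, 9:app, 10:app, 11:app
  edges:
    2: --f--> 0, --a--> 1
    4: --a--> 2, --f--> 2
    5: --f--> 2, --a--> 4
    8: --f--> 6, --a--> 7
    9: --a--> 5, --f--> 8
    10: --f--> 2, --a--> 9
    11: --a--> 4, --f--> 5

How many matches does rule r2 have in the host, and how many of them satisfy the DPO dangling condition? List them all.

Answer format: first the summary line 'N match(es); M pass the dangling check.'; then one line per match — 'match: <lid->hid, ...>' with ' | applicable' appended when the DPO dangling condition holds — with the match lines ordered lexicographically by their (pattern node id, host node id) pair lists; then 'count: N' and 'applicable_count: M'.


2 match(es); 0 pass the dangling check.
match: 0->5, 1->2, 2->0, 3->1, 4->4
match: 0->10, 1->2, 2->0, 3->1, 4->9
count: 2
applicable_count: 0


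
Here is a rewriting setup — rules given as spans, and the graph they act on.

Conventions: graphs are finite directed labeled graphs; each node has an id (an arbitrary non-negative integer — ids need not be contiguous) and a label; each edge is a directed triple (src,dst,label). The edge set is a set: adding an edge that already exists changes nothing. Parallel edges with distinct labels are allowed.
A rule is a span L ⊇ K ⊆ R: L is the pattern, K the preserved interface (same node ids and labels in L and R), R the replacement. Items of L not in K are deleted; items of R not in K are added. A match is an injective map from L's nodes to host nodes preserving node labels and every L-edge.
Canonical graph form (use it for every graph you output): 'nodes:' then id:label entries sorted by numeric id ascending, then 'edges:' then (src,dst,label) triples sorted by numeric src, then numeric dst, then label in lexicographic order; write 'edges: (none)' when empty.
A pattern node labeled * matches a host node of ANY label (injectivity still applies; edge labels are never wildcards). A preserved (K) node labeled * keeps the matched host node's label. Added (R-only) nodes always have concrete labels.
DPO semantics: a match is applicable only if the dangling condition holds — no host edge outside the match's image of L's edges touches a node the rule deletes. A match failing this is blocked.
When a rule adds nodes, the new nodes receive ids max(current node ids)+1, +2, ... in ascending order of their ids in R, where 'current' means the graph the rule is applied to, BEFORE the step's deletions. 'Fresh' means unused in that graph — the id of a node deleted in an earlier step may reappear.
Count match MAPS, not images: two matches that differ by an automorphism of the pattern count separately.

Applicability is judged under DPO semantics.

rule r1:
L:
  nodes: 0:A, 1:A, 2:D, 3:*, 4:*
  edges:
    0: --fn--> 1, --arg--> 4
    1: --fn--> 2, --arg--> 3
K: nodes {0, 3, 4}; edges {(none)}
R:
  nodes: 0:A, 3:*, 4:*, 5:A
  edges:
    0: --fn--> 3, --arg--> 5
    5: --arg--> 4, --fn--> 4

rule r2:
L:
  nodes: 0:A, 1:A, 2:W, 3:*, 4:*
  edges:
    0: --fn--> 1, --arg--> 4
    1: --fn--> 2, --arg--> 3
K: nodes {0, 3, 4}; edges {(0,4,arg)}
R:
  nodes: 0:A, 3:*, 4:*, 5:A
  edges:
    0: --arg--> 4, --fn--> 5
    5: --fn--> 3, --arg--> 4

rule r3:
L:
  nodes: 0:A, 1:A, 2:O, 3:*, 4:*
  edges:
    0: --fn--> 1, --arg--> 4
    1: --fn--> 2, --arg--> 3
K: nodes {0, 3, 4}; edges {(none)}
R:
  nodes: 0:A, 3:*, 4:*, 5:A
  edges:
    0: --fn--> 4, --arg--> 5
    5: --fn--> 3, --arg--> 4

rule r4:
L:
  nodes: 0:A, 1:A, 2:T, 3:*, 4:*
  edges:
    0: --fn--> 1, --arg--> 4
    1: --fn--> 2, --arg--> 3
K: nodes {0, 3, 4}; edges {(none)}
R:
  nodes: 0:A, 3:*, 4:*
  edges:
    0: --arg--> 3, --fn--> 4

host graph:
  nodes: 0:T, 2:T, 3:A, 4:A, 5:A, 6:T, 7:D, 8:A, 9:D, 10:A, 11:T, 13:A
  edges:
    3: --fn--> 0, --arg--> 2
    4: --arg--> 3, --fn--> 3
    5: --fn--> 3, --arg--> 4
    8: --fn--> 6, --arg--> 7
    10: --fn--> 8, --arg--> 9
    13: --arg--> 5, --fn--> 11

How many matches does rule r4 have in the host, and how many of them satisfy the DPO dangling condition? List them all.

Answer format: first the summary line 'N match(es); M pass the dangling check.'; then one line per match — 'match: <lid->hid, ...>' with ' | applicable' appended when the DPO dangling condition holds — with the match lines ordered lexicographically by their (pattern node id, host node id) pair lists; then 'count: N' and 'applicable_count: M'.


2 match(es); 1 pass the dangling check.
match: 0->5, 1->3, 2->0, 3->2, 4->4
match: 0->10, 1->8, 2->6, 3->7, 4->9 | applicable
count: 2
applicable_count: 1


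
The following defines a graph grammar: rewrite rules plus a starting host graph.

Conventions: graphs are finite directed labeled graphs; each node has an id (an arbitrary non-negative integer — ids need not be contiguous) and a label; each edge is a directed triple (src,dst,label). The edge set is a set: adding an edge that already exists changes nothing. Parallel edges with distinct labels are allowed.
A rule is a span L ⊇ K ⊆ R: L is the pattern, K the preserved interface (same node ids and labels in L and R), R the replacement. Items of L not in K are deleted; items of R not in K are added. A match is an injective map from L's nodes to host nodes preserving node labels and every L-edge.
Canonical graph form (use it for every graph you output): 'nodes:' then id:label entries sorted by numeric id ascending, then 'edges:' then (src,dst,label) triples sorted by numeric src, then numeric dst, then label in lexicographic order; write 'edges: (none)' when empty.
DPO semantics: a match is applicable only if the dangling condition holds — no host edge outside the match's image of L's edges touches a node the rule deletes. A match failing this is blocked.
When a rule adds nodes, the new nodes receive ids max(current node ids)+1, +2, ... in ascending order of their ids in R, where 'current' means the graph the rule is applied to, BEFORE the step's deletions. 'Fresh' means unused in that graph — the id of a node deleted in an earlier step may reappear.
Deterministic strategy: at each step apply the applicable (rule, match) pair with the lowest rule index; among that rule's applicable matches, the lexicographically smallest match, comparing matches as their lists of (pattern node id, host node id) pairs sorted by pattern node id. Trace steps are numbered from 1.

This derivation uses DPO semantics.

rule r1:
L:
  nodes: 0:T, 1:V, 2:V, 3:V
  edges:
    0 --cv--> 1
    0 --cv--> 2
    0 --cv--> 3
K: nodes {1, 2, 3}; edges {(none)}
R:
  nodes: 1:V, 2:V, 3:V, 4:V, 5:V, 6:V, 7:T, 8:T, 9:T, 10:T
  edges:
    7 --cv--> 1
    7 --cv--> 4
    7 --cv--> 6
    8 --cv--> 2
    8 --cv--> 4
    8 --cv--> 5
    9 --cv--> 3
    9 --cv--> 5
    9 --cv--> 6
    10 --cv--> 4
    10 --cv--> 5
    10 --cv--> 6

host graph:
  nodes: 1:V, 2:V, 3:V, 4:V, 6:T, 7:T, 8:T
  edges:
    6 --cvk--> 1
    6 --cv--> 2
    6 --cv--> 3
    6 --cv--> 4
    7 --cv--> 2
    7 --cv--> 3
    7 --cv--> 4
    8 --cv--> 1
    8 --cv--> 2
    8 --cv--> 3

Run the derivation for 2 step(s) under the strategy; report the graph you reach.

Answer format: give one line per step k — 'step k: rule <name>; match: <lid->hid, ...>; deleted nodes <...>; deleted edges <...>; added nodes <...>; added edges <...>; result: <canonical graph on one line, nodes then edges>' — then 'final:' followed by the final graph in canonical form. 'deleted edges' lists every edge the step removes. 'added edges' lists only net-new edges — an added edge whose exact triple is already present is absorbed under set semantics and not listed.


step 1: rule r1; match: 0->7, 1->2, 2->3, 3->4; deleted nodes 7; deleted edges (7,2,cv); (7,3,cv); (7,4,cv); added nodes 9, 10, 11, 12, 13, 14, 15; added edges (12,2,cv); (12,9,cv); (12,11,cv); (13,3,cv); (13,9,cv); (13,10,cv); (14,4,cv); (14,10,cv); (14,11,cv); (15,9,cv); (15,10,cv); (15,11,cv); result: nodes: 1:V, 2:V, 3:V, 4:V, 6:T, 8:T, 9:V, 10:V, 11:V, 12:T, 13:T, 14:T, 15:T edges: (6,1,cvk); (6,2,cv); (6,3,cv); (6,4,cv); (8,1,cv); (8,2,cv); (8,3,cv); (12,2,cv); (12,9,cv); (12,11,cv); (13,3,cv); (13,9,cv); (13,10,cv); (14,4,cv); (14,10,cv); (14,11,cv); (15,9,cv); (15,10,cv); (15,11,cv)
step 2: rule r1; match: 0->8, 1->1, 2->2, 3->3; deleted nodes 8; deleted edges (8,1,cv); (8,2,cv); (8,3,cv); added nodes 16, 17, 18, 19, 20, 21, 22; added edges (19,1,cv); (19,16,cv); (19,18,cv); (20,2,cv); (20,16,cv); (20,17,cv); (21,3,cv); (21,17,cv); (21,18,cv); (22,16,cv); (22,17,cv); (22,18,cv); result: nodes: 1:V, 2:V, 3:V, 4:V, 6:T, 9:V, 10:V, 11:V, 12:T, 13:T, 14:T, 15:T, 16:V, 17:V, 18:V, 19:T, 20:T, 21:T, 22:T edges: (6,1,cvk); (6,2,cv); (6,3,cv); (6,4,cv); (12,2,cv); (12,9,cv); (12,11,cv); (13,3,cv); (13,9,cv); (13,10,cv); (14,4,cv); (14,10,cv); (14,11,cv); (15,9,cv); (15,10,cv); (15,11,cv); (19,1,cv); (19,16,cv); (19,18,cv); (20,2,cv); (20,16,cv); (20,17,cv); (21,3,cv); (21,17,cv); (21,18,cv); (22,16,cv); (22,17,cv); (22,18,cv)
final:
nodes: 1:V, 2:V, 3:V, 4:V, 6:T, 9:V, 10:V, 11:V, 12:T, 13:T, 14:T, 15:T, 16:V, 17:V, 18:V, 19:T, 20:T, 21:T, 22:T
edges: (6,1,cvk); (6,2,cv); (6,3,cv); (6,4,cv); (12,2,cv); (12,9,cv); (12,11,cv); (13,3,cv); (13,9,cv); (13,10,cv); (14,4,cv); (14,10,cv); (14,11,cv); (15,9,cv); (15,10,cv); (15,11,cv); (19,1,cv); (19,16,cv); (19,18,cv); (20,2,cv); (20,16,cv); (20,17,cv); (21,3,cv); (21,17,cv); (21,18,cv); (22,16,cv); (22,17,cv); (22,18,cv)


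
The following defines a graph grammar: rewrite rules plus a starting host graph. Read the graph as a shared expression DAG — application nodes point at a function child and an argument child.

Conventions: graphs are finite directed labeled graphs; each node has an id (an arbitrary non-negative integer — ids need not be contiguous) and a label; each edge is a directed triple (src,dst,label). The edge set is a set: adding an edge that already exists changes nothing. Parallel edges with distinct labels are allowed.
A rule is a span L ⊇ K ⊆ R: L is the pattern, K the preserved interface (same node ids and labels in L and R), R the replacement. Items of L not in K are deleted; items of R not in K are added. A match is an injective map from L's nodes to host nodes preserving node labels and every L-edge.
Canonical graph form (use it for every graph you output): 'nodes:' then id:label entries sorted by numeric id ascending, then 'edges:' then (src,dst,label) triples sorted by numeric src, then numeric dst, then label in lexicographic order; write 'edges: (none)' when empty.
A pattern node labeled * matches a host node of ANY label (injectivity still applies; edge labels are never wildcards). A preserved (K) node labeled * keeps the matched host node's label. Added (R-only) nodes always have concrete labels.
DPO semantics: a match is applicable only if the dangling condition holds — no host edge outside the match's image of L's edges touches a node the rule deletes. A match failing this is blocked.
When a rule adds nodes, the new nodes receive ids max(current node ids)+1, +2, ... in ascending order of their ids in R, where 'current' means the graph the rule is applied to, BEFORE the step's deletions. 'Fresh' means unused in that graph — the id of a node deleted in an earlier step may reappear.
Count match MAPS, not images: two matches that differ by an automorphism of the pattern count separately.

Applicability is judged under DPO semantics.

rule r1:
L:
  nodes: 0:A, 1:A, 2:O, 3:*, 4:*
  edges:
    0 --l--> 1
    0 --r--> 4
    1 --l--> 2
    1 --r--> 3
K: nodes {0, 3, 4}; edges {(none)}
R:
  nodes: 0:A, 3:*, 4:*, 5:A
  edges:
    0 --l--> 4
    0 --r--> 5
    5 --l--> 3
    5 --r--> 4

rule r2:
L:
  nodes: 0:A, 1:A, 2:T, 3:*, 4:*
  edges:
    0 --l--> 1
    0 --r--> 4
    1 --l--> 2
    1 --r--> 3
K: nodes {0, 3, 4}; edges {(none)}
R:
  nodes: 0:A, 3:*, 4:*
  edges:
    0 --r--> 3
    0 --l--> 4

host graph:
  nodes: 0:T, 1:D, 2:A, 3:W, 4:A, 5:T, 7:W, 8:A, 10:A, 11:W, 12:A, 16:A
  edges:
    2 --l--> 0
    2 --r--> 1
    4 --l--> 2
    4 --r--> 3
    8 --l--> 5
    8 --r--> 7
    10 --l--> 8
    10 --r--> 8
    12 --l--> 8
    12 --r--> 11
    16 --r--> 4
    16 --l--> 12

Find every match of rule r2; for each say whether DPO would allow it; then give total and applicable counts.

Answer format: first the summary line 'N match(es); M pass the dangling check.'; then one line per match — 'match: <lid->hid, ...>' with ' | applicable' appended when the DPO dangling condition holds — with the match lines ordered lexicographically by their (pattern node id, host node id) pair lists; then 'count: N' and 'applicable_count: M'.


2 match(es); 1 pass the dangling check.
match: 0->4, 1->2, 2->0, 3->1, 4->3 | applicable
match: 0->12, 1->8, 2->5, 3->7, 4->11
count: 2
applicable_count: 1


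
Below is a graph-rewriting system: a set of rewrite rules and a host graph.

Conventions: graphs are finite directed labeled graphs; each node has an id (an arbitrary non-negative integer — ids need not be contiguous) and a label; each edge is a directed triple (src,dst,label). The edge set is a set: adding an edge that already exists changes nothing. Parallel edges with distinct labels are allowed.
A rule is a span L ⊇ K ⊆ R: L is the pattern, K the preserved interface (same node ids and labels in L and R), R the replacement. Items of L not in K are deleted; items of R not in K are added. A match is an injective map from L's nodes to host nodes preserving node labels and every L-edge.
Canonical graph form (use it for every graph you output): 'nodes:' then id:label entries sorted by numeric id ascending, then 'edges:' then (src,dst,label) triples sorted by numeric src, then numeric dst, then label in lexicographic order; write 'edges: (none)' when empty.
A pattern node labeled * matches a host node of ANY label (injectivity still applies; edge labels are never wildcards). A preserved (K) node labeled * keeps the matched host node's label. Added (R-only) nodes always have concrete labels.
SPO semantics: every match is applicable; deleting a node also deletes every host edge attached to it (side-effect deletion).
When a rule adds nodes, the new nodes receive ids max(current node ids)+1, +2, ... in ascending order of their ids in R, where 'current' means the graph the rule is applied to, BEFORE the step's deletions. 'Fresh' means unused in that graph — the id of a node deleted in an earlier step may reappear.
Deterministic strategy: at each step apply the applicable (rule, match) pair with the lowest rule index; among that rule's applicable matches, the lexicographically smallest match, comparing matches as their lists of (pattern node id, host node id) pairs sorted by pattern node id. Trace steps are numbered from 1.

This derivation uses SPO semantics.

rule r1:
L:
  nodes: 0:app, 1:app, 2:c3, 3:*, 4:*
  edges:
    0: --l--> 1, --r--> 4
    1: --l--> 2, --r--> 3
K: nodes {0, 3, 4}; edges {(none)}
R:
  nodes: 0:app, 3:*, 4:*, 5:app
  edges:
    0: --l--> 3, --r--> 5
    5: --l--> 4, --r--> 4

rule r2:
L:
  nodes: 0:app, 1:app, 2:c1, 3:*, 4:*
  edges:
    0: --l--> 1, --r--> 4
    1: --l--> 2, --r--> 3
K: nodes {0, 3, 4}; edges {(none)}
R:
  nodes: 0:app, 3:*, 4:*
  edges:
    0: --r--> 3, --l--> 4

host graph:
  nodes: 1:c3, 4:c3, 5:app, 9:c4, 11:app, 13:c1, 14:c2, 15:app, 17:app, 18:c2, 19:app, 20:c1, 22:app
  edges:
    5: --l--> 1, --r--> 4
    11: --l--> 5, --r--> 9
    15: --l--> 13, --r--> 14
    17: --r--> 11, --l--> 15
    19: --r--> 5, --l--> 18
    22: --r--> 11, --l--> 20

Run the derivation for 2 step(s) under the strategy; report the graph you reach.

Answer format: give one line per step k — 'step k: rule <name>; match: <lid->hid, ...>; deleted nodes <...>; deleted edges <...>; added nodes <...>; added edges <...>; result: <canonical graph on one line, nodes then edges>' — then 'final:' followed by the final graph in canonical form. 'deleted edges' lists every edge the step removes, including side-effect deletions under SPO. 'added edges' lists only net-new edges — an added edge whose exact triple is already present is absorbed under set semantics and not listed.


step 1: rule r1; match: 0->11, 1->5, 2->1, 3->4, 4->9; deleted nodes 1, 5; deleted edges (5,1,l); (5,4,r); (11,5,l); (11,9,r); (19,5,r); added nodes 23; added edges (11,4,l); (11,23,r); (23,9,l); (23,9,r); result: nodes: 4:c3, 9:c4, 11:app, 13:c1, 14:c2, 15:app, 17:app, 18:c2, 19:app, 20:c1, 22:app, 23:app edges: (11,4,l); (11,23,r); (15,13,l); (15,14,r); (17,11,r); (17,15,l); (19,18,l); (22,11,r); (22,20,l); (23,9,l); (23,9,r)
step 2: rule r2; match: 0->17, 1->15, 2->13, 3->14, 4->11; deleted nodes 13, 15; deleted edges (15,13,l); (15,14,r); (17,11,r); (17,15,l); added nodes (none); added edges (17,11,l); (17,14,r); result: nodes: 4:c3, 9:c4, 11:app, 14:c2, 17:app, 18:c2, 19:app, 20:c1, 22:app, 23:app edges: (11,4,l); (11,23,r); (17,11,l); (17,14,r); (19,18,l); (22,11,r); (22,20,l); (23,9,l); (23,9,r)
final:
nodes: 4:c3, 9:c4, 11:app, 14:c2, 17:app, 18:c2, 19:app, 20:c1, 22:app, 23:app
edges: (11,4,l); (11,23,r); (17,11,l); (17,14,r); (19,18,l); (22,11,r); (22,20,l); (23,9,l); (23,9,r)


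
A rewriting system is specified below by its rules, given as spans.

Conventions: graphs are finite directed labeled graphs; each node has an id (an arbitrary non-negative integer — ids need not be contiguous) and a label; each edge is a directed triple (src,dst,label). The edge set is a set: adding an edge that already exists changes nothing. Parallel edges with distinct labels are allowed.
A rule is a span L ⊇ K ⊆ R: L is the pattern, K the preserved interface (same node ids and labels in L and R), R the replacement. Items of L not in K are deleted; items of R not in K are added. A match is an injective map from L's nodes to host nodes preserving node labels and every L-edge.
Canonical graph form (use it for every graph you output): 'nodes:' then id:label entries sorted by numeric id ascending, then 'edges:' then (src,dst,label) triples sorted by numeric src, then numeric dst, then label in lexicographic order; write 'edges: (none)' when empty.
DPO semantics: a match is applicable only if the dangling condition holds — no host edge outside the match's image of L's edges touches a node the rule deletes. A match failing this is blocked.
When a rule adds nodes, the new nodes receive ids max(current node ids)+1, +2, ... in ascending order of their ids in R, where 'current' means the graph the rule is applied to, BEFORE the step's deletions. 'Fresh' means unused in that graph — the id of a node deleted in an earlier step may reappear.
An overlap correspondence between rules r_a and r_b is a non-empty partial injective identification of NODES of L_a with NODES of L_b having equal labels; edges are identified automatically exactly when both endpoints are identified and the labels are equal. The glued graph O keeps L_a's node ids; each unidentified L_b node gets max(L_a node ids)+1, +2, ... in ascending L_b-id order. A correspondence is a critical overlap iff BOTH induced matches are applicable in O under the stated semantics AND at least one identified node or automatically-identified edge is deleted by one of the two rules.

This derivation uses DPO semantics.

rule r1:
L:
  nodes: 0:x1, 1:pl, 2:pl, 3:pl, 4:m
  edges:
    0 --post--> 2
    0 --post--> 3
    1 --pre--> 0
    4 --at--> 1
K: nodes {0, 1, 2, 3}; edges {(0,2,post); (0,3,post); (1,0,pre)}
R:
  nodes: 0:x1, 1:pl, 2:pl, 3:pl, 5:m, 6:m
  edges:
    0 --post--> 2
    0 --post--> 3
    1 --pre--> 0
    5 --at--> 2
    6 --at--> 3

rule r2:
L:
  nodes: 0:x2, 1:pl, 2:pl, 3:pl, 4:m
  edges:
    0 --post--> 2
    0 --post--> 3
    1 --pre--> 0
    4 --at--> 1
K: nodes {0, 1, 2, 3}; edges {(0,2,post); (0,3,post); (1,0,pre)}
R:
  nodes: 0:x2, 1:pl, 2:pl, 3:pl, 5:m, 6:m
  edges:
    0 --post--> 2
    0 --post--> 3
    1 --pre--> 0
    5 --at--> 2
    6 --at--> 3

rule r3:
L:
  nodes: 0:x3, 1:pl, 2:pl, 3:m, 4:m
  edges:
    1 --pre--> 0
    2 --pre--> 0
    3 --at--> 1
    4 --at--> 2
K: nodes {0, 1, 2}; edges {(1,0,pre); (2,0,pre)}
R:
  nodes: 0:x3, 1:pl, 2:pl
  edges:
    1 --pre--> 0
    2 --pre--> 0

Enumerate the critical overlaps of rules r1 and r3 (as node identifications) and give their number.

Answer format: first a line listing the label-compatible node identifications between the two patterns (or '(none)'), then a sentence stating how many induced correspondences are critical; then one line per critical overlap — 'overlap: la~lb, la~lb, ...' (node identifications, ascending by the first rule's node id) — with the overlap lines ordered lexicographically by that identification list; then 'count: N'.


label-compatible node identifications between L(r1) and L(r3): 1~1, 1~2, 2~1, 2~2, 3~1, 3~2, 4~3, 4~4
6 of the induced correspondences are critical overlaps of r1 and r3.
overlap: 1~1, 2~2, 4~3
overlap: 1~1, 3~2, 4~3
overlap: 1~1, 4~3
overlap: 1~2, 2~1, 4~4
overlap: 1~2, 3~1, 4~4
overlap: 1~2, 4~4
count: 6


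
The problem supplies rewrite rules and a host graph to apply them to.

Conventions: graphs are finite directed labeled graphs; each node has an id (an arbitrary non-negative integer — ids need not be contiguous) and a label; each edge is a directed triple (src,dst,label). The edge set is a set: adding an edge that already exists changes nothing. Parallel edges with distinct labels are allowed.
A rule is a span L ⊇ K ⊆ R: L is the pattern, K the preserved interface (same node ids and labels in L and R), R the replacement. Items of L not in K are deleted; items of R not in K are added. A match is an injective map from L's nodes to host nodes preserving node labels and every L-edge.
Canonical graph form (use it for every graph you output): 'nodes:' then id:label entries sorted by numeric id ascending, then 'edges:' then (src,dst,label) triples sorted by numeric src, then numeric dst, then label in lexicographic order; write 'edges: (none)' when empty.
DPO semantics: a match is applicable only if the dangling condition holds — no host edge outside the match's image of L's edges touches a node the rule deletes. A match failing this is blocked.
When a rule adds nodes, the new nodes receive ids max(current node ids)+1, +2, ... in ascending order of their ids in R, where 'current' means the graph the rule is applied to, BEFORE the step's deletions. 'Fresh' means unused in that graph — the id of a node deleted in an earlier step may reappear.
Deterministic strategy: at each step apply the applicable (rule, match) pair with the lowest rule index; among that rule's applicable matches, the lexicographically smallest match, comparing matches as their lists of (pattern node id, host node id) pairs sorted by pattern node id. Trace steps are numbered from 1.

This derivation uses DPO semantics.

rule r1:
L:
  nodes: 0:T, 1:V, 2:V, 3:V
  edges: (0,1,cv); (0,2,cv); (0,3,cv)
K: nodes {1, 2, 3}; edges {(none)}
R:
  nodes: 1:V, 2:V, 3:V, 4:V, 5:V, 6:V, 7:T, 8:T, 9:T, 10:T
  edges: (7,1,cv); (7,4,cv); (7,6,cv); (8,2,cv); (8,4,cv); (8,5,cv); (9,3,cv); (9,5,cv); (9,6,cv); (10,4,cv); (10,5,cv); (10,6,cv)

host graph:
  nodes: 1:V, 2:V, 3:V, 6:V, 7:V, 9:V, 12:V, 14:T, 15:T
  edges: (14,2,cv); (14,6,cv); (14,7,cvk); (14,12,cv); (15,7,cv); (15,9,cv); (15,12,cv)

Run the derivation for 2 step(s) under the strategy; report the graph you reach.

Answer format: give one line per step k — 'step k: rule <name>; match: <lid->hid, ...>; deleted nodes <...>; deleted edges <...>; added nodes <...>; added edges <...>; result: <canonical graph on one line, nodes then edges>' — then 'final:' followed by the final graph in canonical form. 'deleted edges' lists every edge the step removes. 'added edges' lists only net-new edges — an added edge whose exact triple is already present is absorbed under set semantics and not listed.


step 1: rule r1; match: 0->15, 1->7, 2->9, 3->12; deleted nodes 15; deleted edges (15,7,cv); (15,9,cv); (15,12,cv); added nodes 16, 17, 18, 19, 20, 21, 22; added edges (19,7,cv); (19,16,cv); (19,18,cv); (20,9,cv); (20,16,cv); (20,17,cv); (21,12,cv); (21,17,cv); (21,18,cv); (22,16,cv); (22,17,cv); (22,18,cv); result: nodes: 1:V, 2:V, 3:V, 6:V, 7:V, 9:V, 12:V, 14:T, 16:V, 17:V, 18:V, 19:T, 20:T, 21:T, 22:T edges: (14,2,cv); (14,6,cv); (14,7,cvk); (14,12,cv); (19,7,cv); (19,16,cv); (19,18,cv); (20,9,cv); (20,16,cv); (20,17,cv); (21,12,cv); (21,17,cv); (21,18,cv); (22,16,cv); (22,17,cv); (22,18,cv)
step 2: rule r1; match: 0->19, 1->7, 2->16, 3->18; deleted nodes 19; deleted edges (19,7,cv); (19,16,cv); (19,18,cv); added nodes 23, 24, 25, 26, 27, 28, 29; added edges (26,7,cv); (26,23,cv); (26,25,cv); (27,16,cv); (27,23,cv); (27,24,cv); (28,18,cv); (28,24,cv); (28,25,cv); (29,23,cv); (29,24,cv); (29,25,cv); result: nodes: 1:V, 2:V, 3:V, 6:V, 7:V, 9:V, 12:V, 14:T, 16:V, 17:V, 18:V, 20:T, 21:T, 22:T, 23:V, 24:V, 25:V, 26:T, 27:T, 28:T, 29:T edges: (14,2,cv); (14,6,cv); (14,7,cvk); (14,12,cv); (20,9,cv); (20,16,cv); (20,17,cv); (21,12,cv); (21,17,cv); (21,18,cv); (22,16,cv); (22,17,cv); (22,18,cv); (26,7,cv); (26,23,cv); (26,25,cv); (27,16,cv); (27,23,cv); (27,24,cv); (28,18,cv); (28,24,cv); (28,25,cv); (29,23,cv); (29,24,cv); (29,25,cv)
final:
nodes: 1:V, 2:V, 3:V, 6:V, 7:V, 9:V, 12:V, 14:T, 16:V, 17:V, 18:V, 20:T, 21:T, 22:T, 23:V, 24:V, 25:V, 26:T, 27:T, 28:T, 29:T
edges: (14,2,cv); (14,6,cv); (14,7,cvk); (14,12,cv); (20,9,cv); (20,16,cv); (20,17,cv); (21,12,cv); (21,17,cv); (21,18,cv); (22,16,cv); (22,17,cv); (22,18,cv); (26,7,cv); (26,23,cv); (26,25,cv); (27,16,cv); (27,23,cv); (27,24,cv); (28,18,cv); (28,24,cv); (28,25,cv); (29,23,cv); (29,24,cv); (29,25,cv)


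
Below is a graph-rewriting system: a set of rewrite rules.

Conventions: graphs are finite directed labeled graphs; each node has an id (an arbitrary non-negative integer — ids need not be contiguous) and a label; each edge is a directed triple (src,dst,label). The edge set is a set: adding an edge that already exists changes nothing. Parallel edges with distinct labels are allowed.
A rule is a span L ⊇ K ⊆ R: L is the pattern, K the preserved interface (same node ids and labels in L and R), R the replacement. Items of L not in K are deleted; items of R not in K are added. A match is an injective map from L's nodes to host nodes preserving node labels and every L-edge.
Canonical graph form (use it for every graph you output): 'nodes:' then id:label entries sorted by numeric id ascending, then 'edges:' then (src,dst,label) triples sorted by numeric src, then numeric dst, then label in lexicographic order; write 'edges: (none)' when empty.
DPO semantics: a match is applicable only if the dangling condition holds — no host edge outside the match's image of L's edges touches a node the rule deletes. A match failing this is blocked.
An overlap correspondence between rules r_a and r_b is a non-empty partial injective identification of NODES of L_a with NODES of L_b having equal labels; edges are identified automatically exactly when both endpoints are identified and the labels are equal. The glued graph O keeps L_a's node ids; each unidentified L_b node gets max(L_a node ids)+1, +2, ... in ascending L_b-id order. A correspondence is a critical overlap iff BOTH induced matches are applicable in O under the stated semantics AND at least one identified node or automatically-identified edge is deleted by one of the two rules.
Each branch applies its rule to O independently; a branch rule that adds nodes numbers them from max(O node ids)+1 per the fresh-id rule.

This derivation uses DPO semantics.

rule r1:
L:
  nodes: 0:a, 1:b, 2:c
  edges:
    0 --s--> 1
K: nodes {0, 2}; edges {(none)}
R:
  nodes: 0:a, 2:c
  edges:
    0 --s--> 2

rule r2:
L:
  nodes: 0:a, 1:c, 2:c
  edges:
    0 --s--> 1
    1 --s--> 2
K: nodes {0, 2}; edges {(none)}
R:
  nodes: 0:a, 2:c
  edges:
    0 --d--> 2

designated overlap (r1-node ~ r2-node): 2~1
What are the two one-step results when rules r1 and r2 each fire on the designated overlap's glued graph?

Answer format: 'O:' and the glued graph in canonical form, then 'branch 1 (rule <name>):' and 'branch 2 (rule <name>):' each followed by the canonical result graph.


O:
nodes: 0:a, 1:b, 2:c, 3:a, 4:c
edges: (0,1,s); (2,4,s); (3,2,s)
branch 1 (rule r1):
nodes: 0:a, 2:c, 3:a, 4:c
edges: (0,2,s); (2,4,s); (3,2,s)
branch 2 (rule r2):
nodes: 0:a, 1:b, 3:a, 4:c
edges: (0,1,s); (3,4,d)


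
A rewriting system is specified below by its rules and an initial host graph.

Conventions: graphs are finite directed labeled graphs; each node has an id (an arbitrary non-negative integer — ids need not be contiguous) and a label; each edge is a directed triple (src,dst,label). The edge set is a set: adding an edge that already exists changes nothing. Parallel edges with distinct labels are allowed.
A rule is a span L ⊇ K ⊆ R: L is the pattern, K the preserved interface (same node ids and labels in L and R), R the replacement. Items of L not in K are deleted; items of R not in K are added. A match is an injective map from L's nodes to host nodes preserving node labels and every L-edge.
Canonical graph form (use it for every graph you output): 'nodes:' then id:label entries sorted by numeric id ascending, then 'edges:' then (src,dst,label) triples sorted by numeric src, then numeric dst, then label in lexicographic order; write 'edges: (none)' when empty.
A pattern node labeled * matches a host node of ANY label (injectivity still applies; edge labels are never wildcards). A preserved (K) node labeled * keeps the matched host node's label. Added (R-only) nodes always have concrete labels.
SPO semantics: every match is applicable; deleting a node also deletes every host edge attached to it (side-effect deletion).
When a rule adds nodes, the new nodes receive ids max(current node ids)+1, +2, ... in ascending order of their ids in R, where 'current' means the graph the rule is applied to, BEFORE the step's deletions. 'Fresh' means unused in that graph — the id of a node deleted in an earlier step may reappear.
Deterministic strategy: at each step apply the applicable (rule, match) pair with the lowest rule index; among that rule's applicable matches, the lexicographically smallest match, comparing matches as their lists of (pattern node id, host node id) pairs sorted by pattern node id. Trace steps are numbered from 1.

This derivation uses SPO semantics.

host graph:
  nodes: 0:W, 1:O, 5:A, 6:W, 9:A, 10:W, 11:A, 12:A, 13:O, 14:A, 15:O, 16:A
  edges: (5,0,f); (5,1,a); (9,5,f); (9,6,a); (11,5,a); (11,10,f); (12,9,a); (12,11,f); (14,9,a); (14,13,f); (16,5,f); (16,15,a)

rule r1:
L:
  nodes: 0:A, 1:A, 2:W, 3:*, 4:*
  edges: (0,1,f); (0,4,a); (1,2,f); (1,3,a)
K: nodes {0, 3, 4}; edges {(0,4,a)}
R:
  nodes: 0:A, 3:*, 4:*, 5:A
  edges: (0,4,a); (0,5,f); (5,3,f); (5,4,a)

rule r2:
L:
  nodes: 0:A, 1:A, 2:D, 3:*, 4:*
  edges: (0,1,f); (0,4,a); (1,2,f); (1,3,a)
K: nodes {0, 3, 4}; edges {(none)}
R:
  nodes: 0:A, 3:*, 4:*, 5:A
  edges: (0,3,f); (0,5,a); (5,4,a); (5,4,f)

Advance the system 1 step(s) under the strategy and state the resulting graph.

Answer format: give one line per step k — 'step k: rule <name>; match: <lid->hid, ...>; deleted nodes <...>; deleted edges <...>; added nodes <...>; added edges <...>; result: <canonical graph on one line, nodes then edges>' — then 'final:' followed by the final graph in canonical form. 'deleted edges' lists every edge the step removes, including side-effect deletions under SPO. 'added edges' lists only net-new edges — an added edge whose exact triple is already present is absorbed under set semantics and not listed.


step 1: rule r1; match: 0->9, 1->5, 2->0, 3->1, 4->6; deleted nodes 0, 5; deleted edges (5,0,f); (5,1,a); (9,5,f); (11,5,a); (16,5,f); added nodes 17; added edges (9,17,f); (17,1,f); (17,6,a); result: nodes: 1:O, 6:W, 9:A, 10:W, 11:A, 12:A, 13:O, 14:A, 15:O, 16:A, 17:A edges: (9,6,a); (9,17,f); (11,10,f); (12,9,a); (12,11,f); (14,9,a); (14,13,f); (16,15,a); (17,1,f); (17,6,a)
final:
nodes: 1:O, 6:W, 9:A, 10:W, 11:A, 12:A, 13:O, 14:A, 15:O, 16:A, 17:A
edges: (9,6,a); (9,17,f); (11,10,f); (12,9,a); (12,11,f); (14,9,a); (14,13,f); (16,15,a); (17,1,f); (17,6,a)


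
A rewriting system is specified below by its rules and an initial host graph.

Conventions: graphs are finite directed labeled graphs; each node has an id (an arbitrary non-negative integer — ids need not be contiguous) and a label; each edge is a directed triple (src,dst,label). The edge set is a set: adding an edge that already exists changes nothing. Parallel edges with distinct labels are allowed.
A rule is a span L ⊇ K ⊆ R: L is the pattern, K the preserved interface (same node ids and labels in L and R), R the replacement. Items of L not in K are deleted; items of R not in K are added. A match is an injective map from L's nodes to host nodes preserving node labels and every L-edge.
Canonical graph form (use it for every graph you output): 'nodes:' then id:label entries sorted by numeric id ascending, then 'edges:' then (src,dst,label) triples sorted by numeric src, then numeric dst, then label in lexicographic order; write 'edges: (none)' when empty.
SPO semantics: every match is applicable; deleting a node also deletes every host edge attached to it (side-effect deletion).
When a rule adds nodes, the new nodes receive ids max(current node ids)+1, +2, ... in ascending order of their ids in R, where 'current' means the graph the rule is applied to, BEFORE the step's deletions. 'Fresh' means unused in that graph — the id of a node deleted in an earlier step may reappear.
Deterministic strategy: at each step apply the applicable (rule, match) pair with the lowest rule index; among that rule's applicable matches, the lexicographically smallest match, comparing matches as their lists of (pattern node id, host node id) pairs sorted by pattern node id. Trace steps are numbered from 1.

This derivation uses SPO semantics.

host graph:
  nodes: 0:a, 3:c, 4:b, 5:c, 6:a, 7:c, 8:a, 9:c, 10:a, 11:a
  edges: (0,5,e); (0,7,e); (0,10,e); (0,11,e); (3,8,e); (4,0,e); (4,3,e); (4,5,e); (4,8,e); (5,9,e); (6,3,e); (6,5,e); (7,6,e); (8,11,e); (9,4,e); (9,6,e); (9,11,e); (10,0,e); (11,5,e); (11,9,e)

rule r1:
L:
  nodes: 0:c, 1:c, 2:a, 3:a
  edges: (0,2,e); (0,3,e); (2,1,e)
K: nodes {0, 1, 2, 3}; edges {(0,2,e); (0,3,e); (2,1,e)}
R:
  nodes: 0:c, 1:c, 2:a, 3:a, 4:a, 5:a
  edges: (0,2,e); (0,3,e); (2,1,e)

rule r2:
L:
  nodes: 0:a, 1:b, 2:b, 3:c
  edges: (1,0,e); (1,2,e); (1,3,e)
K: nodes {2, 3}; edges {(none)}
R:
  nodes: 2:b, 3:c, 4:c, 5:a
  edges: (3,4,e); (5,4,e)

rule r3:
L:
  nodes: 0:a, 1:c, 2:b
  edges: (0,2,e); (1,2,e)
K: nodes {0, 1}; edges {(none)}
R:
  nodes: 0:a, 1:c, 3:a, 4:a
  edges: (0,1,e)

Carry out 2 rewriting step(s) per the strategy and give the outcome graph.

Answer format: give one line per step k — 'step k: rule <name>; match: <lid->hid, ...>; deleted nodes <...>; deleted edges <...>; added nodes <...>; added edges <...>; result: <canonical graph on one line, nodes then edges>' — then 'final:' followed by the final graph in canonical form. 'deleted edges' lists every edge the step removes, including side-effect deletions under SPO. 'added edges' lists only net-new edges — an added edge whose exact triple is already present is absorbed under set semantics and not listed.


step 1: rule r1; match: 0->9, 1->3, 2->6, 3->11; deleted nodes (none); deleted edges (none); added nodes 12, 13; added edges (none); result: nodes: 0:a, 3:c, 4:b, 5:c, 6:a, 7:c, 8:a, 9:c, 10:a, 11:a, 12:a, 13:a edges: (0,5,e); (0,7,e); (0,10,e); (0,11,e); (3,8,e); (4,0,e); (4,3,e); (4,5,e); (4,8,e); (5,9,e); (6,3,e); (6,5,e); (7,6,e); (8,11,e); (9,4,e); (9,6,e); (9,11,e); (10,0,e); (11,5,e); (11,9,e)
step 2: rule r1; match: 0->9, 1->3, 2->6, 3->11; deleted nodes (none); deleted edges (none); added nodes 14, 15; added edges (none); result: nodes: 0:a, 3:c, 4:b, 5:c, 6:a, 7:c, 8:a, 9:c, 10:a, 11:a, 12:a, 13:a, 14:a, 15:a edges: (0,5,e); (0,7,e); (0,10,e); (0,11,e); (3,8,e); (4,0,e); (4,3,e); (4,5,e); (4,8,e); (5,9,e); (6,3,e); (6,5,e); (7,6,e); (8,11,e); (9,4,e); (9,6,e); (9,11,e); (10,0,e); (11,5,e); (11,9,e)
final:
nodes: 0:a, 3:c, 4:b, 5:c, 6:a, 7:c, 8:a, 9:c, 10:a, 11:a, 12:a, 13:a, 14:a, 15:a
edges: (0,5,e); (0,7,e); (0,10,e); (0,11,e); (3,8,e); (4,0,e); (4,3,e); (4,5,e); (4,8,e); (5,9,e); (6,3,e); (6,5,e); (7,6,e); (8,11,e); (9,4,e); (9,6,e); (9,11,e); (10,0,e); (11,5,e); (11,9,e)


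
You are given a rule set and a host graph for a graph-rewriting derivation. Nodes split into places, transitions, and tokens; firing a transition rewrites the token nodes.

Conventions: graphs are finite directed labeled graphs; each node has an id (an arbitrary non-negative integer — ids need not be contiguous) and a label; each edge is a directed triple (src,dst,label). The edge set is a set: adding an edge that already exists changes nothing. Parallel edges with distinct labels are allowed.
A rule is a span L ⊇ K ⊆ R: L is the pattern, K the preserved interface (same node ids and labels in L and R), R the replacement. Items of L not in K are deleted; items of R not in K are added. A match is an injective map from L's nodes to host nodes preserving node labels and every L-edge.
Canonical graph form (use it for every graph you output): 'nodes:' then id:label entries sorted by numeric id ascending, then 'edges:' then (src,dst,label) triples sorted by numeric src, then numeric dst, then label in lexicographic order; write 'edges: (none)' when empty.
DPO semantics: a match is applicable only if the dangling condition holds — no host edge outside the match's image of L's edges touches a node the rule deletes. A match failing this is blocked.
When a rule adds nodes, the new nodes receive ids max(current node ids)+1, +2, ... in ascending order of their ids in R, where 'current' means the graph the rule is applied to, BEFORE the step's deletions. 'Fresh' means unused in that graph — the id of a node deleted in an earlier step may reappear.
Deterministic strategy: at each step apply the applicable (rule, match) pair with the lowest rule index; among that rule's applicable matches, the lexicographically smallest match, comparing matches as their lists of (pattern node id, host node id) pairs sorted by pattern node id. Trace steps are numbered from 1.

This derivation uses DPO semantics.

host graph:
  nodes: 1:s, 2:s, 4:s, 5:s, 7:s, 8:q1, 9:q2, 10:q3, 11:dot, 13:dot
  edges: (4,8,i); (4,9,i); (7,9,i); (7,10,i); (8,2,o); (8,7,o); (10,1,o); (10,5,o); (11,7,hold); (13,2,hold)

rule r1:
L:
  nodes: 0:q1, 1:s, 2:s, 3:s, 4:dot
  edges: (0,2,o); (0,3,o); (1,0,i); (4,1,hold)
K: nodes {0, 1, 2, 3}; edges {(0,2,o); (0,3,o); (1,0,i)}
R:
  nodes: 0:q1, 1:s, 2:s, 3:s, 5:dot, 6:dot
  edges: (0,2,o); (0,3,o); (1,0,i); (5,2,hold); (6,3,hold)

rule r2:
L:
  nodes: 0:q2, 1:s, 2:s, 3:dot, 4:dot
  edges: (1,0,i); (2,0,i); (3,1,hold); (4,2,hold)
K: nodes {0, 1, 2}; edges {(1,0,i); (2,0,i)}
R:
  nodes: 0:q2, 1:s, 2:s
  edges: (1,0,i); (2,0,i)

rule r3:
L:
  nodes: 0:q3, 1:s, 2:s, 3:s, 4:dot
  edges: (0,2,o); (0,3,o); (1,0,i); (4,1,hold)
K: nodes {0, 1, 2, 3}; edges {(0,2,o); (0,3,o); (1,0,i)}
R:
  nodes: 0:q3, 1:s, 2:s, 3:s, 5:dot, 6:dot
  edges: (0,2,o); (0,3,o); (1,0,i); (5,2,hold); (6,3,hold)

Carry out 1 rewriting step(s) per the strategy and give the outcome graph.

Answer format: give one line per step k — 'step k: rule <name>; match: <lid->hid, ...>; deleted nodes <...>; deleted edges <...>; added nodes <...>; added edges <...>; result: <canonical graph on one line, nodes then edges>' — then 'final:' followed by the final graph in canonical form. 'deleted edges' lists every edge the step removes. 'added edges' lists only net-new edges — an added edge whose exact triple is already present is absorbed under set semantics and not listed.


step 1: rule r3; match: 0->10, 1->7, 2->1, 3->5, 4->11; deleted nodes 11; deleted edges (11,7,hold); added nodes 14, 15; added edges (14,1,hold); (15,5,hold); result: nodes: 1:s, 2:s, 4:s, 5:s, 7:s, 8:q1, 9:q2, 10:q3, 13:dot, 14:dot, 15:dot edges: (4,8,i); (4,9,i); (7,9,i); (7,10,i); (8,2,o); (8,7,o); (10,1,o); (10,5,o); (13,2,hold); (14,1,hold); (15,5,hold)
final:
nodes: 1:s, 2:s, 4:s, 5:s, 7:s, 8:q1, 9:q2, 10:q3, 13:dot, 14:dot, 15:dot
edges: (4,8,i); (4,9,i); (7,9,i); (7,10,i); (8,2,o); (8,7,o); (10,1,o); (10,5,o); (13,2,hold); (14,1,hold); (15,5,hold)
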